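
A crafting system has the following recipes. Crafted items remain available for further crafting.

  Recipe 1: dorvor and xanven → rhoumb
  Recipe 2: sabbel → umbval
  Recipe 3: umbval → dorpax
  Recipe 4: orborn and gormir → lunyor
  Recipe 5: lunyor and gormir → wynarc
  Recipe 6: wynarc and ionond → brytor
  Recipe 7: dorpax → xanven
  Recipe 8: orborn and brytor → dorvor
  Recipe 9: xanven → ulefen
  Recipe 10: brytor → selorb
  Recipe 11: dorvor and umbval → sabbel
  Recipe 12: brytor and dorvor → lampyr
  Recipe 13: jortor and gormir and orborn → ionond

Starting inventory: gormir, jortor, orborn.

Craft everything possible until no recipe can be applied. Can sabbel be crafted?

sabbel would need dorvor and umbval (Recipe 11), but umbval is never obtained.

No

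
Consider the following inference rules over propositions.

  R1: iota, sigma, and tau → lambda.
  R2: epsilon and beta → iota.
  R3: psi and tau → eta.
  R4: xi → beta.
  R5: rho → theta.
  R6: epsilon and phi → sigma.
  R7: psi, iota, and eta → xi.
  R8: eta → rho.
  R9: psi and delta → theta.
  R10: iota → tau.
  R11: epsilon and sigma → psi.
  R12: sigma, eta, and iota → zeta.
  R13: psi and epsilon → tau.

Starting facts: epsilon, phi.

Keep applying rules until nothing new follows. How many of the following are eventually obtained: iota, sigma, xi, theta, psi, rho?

From epsilon and phi, R6 gives sigma.
From epsilon and sigma, R11 gives psi.
From psi and epsilon, R13 gives tau.
From psi and tau, R3 gives eta.
From eta, R8 gives rho.
From rho, R5 gives theta.
iota would need epsilon and beta (R2), but beta is never established.
sigma: reached.
xi would need psi, iota, and eta (R7), but iota is never established.
theta: reached.
psi: reached.
rho: reached.
Reached: sigma, theta, psi, and rho — 4 of the 6.

4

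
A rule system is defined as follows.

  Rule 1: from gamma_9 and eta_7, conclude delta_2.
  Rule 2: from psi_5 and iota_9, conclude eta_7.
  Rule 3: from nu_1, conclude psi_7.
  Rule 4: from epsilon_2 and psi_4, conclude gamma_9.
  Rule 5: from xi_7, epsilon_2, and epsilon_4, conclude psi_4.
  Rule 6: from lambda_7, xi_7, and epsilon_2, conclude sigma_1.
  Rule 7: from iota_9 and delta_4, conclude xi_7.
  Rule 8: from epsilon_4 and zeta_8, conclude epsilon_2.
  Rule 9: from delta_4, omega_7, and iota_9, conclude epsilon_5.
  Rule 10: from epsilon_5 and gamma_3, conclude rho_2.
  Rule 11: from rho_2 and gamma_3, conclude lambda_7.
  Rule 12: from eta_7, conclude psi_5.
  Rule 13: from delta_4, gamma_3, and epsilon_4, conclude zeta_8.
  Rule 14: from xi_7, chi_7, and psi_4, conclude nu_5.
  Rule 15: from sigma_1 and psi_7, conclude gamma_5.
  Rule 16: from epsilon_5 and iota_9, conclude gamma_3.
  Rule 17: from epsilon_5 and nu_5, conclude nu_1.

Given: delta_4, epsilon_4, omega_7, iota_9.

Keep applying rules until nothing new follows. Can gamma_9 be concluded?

delta_4, omega_7, and iota_9 hold, so epsilon_5 follows (Rule 9).
From iota_9 and delta_4, Rule 7 gives xi_7.
epsilon_5 and iota_9 hold, so gamma_3 follows (Rule 16).
delta_4, gamma_3, and epsilon_4 hold, so zeta_8 follows (Rule 13).
From epsilon_4 and zeta_8, Rule 8 gives epsilon_2.
xi_7, epsilon_2, and epsilon_4 hold, so psi_4 follows (Rule 5).
From epsilon_2 and psi_4, Rule 4 gives gamma_9.

Yes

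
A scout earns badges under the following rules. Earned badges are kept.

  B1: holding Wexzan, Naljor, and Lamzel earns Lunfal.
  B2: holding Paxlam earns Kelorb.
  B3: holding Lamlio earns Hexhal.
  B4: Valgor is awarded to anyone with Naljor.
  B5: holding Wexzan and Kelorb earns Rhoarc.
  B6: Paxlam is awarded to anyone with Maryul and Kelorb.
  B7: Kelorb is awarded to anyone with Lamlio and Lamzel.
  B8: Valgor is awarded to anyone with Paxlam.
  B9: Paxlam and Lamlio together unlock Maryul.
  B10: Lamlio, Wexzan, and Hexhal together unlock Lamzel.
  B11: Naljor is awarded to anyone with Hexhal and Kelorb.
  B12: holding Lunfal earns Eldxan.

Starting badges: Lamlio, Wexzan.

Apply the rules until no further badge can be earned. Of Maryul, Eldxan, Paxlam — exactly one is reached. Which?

Eldxan

With Lamlio, Hexhal is earned (B3).
With Lamlio, Wexzan, and Hexhal, Lamzel is earned (B10).
With Lamlio and Lamzel, Kelorb is earned (B7).
With Hexhal and Kelorb, Naljor is earned (B11).
With Wexzan, Naljor, and Lamzel, Lunfal is earned (B1).
With Lunfal, Eldxan is earned (B12).
Maryul would need Paxlam and Lamlio (B9), but Paxlam is never earned. Paxlam would need Maryul and Kelorb (B6), but Maryul is never earned.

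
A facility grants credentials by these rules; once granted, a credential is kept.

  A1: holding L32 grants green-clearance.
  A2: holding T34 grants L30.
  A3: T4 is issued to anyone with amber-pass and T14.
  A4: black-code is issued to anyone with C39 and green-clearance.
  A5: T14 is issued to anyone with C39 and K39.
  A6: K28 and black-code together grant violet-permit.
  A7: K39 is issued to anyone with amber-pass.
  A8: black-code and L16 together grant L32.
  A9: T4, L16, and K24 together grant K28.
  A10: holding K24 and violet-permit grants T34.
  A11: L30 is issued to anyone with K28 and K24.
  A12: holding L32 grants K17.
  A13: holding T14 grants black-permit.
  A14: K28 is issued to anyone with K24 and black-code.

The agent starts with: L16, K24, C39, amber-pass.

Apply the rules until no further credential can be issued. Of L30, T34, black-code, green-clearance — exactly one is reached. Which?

Holding amber-pass grants K39 (A7).
Holding C39 and K39 grants T14 (A5).
Holding amber-pass and T14 grants T4 (A3).
Holding T4, L16, and K24 grants K28 (A9).
Holding K28 and K24 grants L30 (A11).
T34 would need K24 and violet-permit (A10), but violet-permit is never granted. black-code would need C39 and green-clearance (A4), but green-clearance is never granted. green-clearance would need L32 (A1), but L32 is never granted.

L30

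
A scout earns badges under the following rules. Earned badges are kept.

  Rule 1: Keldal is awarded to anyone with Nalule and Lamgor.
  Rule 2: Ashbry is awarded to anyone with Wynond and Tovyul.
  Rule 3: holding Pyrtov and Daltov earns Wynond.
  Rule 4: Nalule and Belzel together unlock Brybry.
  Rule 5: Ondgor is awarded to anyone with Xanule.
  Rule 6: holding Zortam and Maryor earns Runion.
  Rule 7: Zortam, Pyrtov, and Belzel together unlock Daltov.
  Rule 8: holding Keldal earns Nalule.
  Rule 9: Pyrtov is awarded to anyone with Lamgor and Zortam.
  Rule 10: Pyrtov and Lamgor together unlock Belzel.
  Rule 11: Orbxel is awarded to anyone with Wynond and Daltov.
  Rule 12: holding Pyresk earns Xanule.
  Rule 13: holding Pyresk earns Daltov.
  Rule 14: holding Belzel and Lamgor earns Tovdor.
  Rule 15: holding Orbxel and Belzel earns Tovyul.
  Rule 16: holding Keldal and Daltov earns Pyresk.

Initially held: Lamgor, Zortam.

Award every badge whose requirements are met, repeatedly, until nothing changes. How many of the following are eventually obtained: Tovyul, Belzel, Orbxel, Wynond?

4

With Lamgor and Zortam, Pyrtov is earned (Rule 9).
With Pyrtov and Lamgor, Belzel is earned (Rule 10).
With Zortam, Pyrtov, and Belzel, Daltov is earned (Rule 7).
With Pyrtov and Daltov, Wynond is earned (Rule 3).
With Wynond and Daltov, Orbxel is earned (Rule 11).
With Orbxel and Belzel, Tovyul is earned (Rule 15).
Tovyul: reached.
Belzel: reached.
Orbxel: reached.
Wynond: reached.
All 4 are reached.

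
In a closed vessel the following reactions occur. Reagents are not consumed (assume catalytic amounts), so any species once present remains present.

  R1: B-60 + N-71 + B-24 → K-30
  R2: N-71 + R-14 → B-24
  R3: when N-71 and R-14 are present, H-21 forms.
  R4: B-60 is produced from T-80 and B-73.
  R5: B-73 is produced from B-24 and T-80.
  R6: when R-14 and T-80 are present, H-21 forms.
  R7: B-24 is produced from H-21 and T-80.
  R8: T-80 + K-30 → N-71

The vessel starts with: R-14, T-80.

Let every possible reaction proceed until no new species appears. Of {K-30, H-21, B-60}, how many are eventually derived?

R-14 and T-80 present → H-21 forms (R6).
H-21 and T-80 present → B-24 forms (R7).
B-24 and T-80 present → B-73 forms (R5).
T-80 and B-73 present → B-60 forms (R4).
K-30 would need B-60, N-71, and B-24 (R1), but N-71 never forms.
H-21: reached.
B-60: reached.
Reached: H-21 and B-60 — 2 of the 3.

2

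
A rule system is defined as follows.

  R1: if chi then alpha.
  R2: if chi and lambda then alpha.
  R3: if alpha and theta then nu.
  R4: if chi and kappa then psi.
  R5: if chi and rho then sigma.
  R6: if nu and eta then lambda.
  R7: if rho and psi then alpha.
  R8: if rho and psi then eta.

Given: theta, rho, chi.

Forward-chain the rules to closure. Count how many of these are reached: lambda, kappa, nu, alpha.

chi holds, so alpha follows (R1).
alpha and theta hold, so nu follows (R3).
lambda would need nu and eta (R6), but eta is never established.
No rule produces kappa, and it is not given.
nu: reached.
alpha: reached.
Reached: nu and alpha — 2 of the 4.

2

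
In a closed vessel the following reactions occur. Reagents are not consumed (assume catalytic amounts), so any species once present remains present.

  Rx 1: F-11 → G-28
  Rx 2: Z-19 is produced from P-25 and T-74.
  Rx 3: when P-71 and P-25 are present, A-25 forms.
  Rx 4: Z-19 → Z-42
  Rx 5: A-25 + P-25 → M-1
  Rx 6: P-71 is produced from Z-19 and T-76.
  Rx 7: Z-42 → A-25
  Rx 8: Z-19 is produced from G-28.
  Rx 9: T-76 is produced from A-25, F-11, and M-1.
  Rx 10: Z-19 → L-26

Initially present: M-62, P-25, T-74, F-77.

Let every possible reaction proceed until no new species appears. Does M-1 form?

P-25 and T-74 present → Z-19 forms (Rx 2).
Z-19 present → Z-42 forms (Rx 4).
Z-42 present → A-25 forms (Rx 7).
A-25 and P-25 present → M-1 forms (Rx 5).

Yes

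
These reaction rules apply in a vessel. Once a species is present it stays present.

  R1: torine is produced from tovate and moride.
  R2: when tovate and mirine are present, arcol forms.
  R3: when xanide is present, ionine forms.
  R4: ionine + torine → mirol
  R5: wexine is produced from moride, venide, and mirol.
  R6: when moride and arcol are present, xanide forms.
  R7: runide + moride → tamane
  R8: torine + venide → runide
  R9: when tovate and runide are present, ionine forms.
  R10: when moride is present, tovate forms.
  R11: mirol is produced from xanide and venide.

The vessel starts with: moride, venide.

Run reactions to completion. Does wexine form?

Yes

moride present → tovate forms (R10).
tovate and moride present → torine forms (R1).
torine and venide present → runide forms (R8).
tovate and runide present → ionine forms (R9).
ionine and torine present → mirol forms (R4).
moride, venide, and mirol present → wexine forms (R5).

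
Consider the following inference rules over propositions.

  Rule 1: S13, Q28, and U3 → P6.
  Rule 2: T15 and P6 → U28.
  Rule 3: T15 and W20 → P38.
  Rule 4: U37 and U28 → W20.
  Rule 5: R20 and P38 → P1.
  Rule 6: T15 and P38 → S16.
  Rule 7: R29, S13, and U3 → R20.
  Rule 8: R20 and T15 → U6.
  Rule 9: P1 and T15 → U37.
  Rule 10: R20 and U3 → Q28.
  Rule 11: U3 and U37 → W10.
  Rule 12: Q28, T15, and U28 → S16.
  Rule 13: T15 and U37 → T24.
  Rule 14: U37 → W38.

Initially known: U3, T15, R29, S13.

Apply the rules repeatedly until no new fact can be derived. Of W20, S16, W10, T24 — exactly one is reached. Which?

S16

From R29, S13, and U3, Rule 7 gives R20.
From R20 and U3, Rule 10 gives Q28.
From S13, Q28, and U3, Rule 1 gives P6.
From T15 and P6, Rule 2 gives U28.
Q28, T15, and U28 hold, so S16 follows (Rule 12).
T24 would need T15 and U37 (Rule 13), but U37 is never established. W20 would need U37 and U28 (Rule 4), but U37 is never established. W10 would need U3 and U37 (Rule 11), but U37 is never established.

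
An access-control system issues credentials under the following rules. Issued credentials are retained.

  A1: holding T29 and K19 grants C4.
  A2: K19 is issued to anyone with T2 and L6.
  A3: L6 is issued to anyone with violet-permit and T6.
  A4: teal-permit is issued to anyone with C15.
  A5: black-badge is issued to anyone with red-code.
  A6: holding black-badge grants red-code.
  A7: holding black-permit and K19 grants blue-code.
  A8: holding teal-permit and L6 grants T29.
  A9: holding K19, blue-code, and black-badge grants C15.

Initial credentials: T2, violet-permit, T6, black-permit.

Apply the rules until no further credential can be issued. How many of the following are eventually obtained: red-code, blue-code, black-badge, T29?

Holding violet-permit and T6 grants L6 (A3).
Holding T2 and L6 grants K19 (A2).
Holding black-permit and K19 grants blue-code (A7).
red-code would need black-badge (A6), but black-badge is never granted.
blue-code: reached.
black-badge would need red-code (A5), but red-code is never granted.
T29 would need teal-permit and L6 (A8), but teal-permit is never granted.
Reached: blue-code — 1 of the 4.

1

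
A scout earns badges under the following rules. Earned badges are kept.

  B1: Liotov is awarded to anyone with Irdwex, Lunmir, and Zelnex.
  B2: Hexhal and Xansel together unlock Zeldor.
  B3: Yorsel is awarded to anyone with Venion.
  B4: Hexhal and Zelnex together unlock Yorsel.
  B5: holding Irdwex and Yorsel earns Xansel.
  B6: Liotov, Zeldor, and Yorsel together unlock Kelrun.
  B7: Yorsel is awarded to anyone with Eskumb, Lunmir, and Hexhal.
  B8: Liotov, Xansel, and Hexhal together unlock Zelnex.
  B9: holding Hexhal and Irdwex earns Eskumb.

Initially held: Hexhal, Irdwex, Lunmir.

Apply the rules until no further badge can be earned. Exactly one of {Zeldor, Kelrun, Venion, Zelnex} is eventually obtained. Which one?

With Hexhal and Irdwex, Eskumb is earned (B9).
With Eskumb, Lunmir, and Hexhal, Yorsel is earned (B7).
With Irdwex and Yorsel, Xansel is earned (B5).
With Hexhal and Xansel, Zeldor is earned (B2).
No rule produces Venion, and it is not given. Kelrun would need Liotov, Zeldor, and Yorsel (B6), but Liotov is never earned. Zelnex would need Liotov, Xansel, and Hexhal (B8), but Liotov is never earned.

Zeldor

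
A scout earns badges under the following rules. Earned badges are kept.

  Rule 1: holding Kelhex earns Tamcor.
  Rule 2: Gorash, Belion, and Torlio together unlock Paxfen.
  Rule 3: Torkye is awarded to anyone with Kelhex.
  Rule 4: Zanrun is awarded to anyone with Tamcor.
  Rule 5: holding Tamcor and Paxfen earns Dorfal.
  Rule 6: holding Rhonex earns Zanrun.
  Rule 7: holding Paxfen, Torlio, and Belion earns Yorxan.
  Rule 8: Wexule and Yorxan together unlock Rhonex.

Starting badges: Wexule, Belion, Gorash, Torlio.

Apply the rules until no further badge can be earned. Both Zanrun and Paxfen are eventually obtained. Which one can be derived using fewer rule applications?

Paxfen

Paxfen: With Gorash, Belion, and Torlio, Paxfen is earned (Rule 2). [1 rule application]
Zanrun: With Gorash, Belion, and Torlio, Paxfen is earned (Rule 2). With Paxfen, Torlio, and Belion, Yorxan is earned (Rule 7). With Wexule and Yorxan, Rhonex is earned (Rule 8). With Rhonex, Zanrun is earned (Rule 6). [4 rule applications]
Paxfen needs fewer.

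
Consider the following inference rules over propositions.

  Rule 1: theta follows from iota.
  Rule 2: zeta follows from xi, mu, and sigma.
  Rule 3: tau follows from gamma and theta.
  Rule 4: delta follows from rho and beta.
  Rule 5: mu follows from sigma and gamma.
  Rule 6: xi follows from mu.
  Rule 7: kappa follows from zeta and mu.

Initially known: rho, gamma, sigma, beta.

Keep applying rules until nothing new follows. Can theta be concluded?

theta would need iota (Rule 1), but iota is never established.

No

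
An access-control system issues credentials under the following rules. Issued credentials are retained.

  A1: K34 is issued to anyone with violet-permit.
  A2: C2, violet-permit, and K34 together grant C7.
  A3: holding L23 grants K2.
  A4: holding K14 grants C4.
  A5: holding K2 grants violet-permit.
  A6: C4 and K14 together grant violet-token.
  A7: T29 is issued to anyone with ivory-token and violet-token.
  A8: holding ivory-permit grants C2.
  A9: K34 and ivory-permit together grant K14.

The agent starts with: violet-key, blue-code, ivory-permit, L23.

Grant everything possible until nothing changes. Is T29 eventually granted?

T29 would need ivory-token and violet-token (A7), but ivory-token is never granted.

No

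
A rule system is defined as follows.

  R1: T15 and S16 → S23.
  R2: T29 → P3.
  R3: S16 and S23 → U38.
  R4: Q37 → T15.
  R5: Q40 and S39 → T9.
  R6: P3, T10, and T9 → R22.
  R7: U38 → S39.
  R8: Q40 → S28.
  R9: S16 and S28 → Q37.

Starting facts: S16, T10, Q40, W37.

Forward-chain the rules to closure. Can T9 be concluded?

Q40 holds, so S28 follows (R8).
From S16 and S28, R9 gives Q37.
From Q37, R4 gives T15.
T15 and S16 hold, so S23 follows (R1).
S16 and S23 hold, so U38 follows (R3).
U38 holds, so S39 follows (R7).
Q40 and S39 hold, so T9 follows (R5).

Yes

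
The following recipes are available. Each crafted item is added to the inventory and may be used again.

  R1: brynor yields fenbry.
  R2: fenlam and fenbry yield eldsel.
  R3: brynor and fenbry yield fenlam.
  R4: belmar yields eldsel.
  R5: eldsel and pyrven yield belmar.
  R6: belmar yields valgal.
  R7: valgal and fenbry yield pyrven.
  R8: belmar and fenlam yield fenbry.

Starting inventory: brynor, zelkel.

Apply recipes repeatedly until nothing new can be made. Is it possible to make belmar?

belmar would need eldsel and pyrven (R5), but pyrven is never obtained.

No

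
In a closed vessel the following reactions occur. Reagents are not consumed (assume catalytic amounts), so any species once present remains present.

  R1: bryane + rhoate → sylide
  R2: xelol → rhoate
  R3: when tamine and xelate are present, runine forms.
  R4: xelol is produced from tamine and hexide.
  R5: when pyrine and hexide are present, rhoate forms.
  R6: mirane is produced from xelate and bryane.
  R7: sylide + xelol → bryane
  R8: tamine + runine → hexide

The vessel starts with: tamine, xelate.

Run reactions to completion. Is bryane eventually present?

No

bryane would need sylide and xelol (R7), but sylide never forms.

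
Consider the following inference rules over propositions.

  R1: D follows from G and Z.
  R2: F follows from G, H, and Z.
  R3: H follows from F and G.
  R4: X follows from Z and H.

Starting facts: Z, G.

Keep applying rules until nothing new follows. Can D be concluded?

G and Z hold, so D follows (R1).

Yes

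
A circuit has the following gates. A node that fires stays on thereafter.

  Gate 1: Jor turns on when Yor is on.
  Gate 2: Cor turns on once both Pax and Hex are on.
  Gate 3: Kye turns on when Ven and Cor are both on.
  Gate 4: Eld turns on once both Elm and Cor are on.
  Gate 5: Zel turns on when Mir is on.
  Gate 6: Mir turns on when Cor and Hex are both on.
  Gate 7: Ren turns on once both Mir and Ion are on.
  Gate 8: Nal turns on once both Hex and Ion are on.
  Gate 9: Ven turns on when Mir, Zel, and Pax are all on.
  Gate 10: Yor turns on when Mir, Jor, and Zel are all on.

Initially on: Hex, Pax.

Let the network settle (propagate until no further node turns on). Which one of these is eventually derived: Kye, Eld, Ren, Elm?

Gate 2: Pax and Hex on → Cor on.
Gate 6: Cor and Hex on → Mir on.
Gate 5: Mir on → Zel on.
Gate 9: Mir, Zel, and Pax on → Ven on.
Ven and Cor are on, so Kye turns on (Gate 3).
No rule produces Elm, and it is not given. Eld would need Elm and Cor (Gate 4), but Elm never turns on. Ren would need Mir and Ion (Gate 7), but Ion never turns on.

Kye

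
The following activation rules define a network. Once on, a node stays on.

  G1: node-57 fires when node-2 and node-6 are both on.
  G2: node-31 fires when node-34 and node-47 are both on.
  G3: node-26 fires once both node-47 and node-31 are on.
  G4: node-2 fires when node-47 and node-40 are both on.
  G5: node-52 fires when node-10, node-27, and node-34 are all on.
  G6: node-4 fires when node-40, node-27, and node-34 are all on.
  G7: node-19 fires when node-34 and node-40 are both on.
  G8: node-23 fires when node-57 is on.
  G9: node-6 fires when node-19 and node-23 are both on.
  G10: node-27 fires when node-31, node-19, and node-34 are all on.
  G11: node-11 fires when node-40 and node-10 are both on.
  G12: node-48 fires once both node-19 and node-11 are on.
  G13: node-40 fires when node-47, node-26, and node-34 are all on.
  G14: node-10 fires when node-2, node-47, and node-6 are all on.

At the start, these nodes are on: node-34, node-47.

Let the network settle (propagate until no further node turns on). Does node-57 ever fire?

No

node-57 would need node-2 and node-6 (G1), but node-6 never turns on.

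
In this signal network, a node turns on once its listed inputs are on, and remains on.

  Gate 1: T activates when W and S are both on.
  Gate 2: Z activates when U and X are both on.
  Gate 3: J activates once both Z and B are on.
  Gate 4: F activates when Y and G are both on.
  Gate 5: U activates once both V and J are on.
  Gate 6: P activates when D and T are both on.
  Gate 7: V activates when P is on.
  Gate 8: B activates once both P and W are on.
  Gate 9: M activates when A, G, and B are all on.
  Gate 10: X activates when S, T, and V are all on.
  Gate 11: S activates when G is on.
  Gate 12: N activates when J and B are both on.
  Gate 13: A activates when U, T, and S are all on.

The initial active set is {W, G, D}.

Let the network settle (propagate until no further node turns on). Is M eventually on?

M would need A, G, and B (Gate 9), but A never turns on.

No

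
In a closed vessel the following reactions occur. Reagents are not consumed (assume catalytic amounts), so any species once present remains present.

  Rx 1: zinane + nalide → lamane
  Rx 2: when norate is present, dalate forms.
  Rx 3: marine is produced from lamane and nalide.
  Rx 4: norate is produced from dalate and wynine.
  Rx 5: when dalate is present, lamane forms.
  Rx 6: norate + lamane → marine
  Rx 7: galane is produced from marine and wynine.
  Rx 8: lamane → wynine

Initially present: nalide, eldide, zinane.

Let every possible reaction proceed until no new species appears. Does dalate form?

dalate would need norate (Rx 2), but norate never forms.

No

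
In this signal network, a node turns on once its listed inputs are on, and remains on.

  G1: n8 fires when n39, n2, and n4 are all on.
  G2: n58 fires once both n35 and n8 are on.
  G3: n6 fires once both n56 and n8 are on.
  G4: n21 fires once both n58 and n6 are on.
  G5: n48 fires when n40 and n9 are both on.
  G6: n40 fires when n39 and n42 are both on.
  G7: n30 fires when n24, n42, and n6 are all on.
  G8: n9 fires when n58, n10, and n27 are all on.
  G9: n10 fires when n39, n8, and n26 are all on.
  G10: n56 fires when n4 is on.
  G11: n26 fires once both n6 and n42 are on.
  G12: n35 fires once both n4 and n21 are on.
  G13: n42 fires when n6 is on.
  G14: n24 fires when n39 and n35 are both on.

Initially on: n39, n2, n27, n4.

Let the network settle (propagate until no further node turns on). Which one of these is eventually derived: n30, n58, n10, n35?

G10: n4 on → n56 on.
n39, n2, and n4 are on, so n8 fires (G1).
n56 and n8 are on, so n6 fires (G3).
n6 is on, so n42 fires (G13).
G11: n6 and n42 on → n26 on.
n39, n8, and n26 are on, so n10 fires (G9).
n58 would need n35 and n8 (G2), but n35 never turns on. n35 would need n4 and n21 (G12), but n21 never turns on. n30 would need n24, n42, and n6 (G7), but n24 never turns on.

n10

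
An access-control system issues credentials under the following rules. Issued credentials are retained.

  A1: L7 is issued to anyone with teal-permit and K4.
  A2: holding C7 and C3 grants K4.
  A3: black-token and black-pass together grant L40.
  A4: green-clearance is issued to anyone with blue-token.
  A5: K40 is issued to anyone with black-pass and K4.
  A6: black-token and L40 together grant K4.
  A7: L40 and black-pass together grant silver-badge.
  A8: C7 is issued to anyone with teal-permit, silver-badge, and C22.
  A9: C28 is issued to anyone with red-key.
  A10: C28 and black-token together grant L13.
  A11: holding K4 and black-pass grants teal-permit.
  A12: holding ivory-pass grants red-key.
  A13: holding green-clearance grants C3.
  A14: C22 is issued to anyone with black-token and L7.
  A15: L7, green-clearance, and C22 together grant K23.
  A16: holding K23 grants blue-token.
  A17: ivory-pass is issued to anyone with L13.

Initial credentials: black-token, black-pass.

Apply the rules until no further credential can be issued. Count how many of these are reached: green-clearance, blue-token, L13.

green-clearance would need blue-token (A4), but blue-token is never granted.
blue-token would need K23 (A16), but K23 is never granted.
L13 would need C28 and black-token (A10), but C28 is never granted.
None of the 3 are reached.

0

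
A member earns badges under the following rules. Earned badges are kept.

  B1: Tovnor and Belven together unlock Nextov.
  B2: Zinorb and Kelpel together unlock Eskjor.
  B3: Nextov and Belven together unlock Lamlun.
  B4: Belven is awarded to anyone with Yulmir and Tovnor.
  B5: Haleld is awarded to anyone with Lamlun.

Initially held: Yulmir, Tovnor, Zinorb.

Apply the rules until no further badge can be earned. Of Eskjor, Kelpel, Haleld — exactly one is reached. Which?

With Yulmir and Tovnor, Belven is earned (B4).
With Tovnor and Belven, Nextov is earned (B1).
With Nextov and Belven, Lamlun is earned (B3).
With Lamlun, Haleld is earned (B5).
Eskjor would need Zinorb and Kelpel (B2), but Kelpel is never earned. No rule produces Kelpel, and it is not given.

Haleld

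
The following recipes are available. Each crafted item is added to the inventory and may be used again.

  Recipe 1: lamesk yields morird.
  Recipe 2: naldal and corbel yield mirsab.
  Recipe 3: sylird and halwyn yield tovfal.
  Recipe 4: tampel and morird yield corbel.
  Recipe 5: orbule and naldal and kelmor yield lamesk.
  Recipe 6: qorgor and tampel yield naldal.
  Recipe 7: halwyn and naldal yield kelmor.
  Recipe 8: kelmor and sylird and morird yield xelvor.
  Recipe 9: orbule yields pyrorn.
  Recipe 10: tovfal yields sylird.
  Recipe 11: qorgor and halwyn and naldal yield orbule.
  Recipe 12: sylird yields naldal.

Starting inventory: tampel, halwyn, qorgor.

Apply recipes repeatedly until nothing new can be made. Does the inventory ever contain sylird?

No

sylird would need tovfal (Recipe 10), but tovfal is never obtained.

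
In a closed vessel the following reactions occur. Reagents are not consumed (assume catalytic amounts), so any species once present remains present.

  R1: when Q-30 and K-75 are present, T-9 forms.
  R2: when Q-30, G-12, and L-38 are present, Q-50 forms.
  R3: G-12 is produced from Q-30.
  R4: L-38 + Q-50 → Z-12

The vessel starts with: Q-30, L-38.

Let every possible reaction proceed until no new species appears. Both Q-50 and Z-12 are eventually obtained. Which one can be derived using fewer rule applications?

Q-50: Q-30 present → G-12 forms (R3). Q-30, G-12, and L-38 present → Q-50 forms (R2). [2 rule applications]
Z-12: Q-30 present → G-12 forms (R3). Q-30, G-12, and L-38 present → Q-50 forms (R2). L-38 and Q-50 present → Z-12 forms (R4). [3 rule applications]
Q-50 needs fewer.

Q-50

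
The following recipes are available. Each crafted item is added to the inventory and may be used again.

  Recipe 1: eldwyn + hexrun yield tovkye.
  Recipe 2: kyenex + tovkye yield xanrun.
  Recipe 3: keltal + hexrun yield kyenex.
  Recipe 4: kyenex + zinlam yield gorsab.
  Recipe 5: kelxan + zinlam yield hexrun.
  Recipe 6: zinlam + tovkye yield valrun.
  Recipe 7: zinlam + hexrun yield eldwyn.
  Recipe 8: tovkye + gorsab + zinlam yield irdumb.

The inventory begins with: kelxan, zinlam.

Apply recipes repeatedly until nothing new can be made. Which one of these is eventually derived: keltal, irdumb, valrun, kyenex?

kelxan + zinlam → hexrun (Recipe 5).
Using Recipe 7, zinlam and hexrun make eldwyn.
Using Recipe 1, eldwyn and hexrun make tovkye.
zinlam + tovkye → valrun (Recipe 6).
No rule produces keltal, and it is not given. irdumb would need tovkye, gorsab, and zinlam (Recipe 8), but gorsab is never obtained. kyenex would need keltal and hexrun (Recipe 3), but keltal is never obtained.

valrun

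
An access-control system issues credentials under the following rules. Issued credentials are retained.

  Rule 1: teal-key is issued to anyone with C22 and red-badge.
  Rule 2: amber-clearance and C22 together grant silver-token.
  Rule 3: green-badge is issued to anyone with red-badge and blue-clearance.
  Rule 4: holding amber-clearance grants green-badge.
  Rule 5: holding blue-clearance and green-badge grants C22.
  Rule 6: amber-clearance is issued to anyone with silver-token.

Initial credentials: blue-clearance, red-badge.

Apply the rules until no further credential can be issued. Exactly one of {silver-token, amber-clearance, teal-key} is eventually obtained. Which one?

Holding red-badge and blue-clearance grants green-badge (Rule 3).
Holding blue-clearance and green-badge grants C22 (Rule 5).
Holding C22 and red-badge grants teal-key (Rule 1).
silver-token would need amber-clearance and C22 (Rule 2), but amber-clearance is never granted. amber-clearance would need silver-token (Rule 6), but silver-token is never granted.

teal-key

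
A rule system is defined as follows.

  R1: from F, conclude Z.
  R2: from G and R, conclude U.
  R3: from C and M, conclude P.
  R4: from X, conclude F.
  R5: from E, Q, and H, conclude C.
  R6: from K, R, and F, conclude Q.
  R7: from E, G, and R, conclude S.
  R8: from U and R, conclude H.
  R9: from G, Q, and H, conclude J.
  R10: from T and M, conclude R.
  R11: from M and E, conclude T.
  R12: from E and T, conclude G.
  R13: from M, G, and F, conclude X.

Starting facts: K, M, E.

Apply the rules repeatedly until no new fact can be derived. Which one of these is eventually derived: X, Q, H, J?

H

M and E hold, so T follows (R11).
From E and T, R12 gives G.
From T and M, R10 gives R.
G and R hold, so U follows (R2).
U and R hold, so H follows (R8).
J would need G, Q, and H (R9), but Q is never established. Q would need K, R, and F (R6), but F is never established. X would need M, G, and F (R13), but F is never established.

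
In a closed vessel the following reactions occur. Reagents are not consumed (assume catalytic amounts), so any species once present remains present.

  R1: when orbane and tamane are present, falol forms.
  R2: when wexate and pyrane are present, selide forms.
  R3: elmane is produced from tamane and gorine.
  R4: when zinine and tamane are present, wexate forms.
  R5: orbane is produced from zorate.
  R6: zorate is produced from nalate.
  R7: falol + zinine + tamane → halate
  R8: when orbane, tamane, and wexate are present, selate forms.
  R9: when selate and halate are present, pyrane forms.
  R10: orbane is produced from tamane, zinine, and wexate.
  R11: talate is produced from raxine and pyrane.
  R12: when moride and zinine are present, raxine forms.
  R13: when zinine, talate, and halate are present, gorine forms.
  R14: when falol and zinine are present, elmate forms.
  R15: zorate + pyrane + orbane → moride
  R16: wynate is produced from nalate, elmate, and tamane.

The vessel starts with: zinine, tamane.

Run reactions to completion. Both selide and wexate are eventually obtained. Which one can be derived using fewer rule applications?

wexate

wexate: zinine and tamane present → wexate forms (R4). [1 rule application]
selide: zinine and tamane present → wexate forms (R4). tamane, zinine, and wexate present → orbane forms (R10). orbane, tamane, and wexate present → selate forms (R8). orbane and tamane present → falol forms (R1). falol, zinine, and tamane present → halate forms (R7). selate and halate present → pyrane forms (R9). wexate and pyrane present → selide forms (R2). [7 rule applications]
wexate needs fewer.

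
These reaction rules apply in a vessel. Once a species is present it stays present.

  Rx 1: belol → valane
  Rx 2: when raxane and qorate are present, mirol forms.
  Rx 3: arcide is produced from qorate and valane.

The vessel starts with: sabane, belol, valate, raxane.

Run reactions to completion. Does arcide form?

arcide would need qorate and valane (Rx 3), but qorate never forms.

No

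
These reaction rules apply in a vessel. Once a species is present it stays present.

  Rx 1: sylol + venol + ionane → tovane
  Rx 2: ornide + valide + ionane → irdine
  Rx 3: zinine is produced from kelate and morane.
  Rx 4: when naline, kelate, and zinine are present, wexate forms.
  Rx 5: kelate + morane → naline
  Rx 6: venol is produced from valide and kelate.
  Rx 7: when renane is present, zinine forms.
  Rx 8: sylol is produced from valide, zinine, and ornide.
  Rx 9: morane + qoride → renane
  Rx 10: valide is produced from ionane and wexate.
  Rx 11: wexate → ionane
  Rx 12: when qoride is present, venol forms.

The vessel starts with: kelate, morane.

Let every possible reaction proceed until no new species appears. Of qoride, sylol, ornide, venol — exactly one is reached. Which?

kelate and morane present → naline forms (Rx 5).
kelate and morane present → zinine forms (Rx 3).
naline, kelate, and zinine present → wexate forms (Rx 4).
wexate present → ionane forms (Rx 11).
ionane and wexate present → valide forms (Rx 10).
valide and kelate present → venol forms (Rx 6).
No rule produces qoride, and it is not given. sylol would need valide, zinine, and ornide (Rx 8), but ornide never forms. No rule produces ornide, and it is not given.

venol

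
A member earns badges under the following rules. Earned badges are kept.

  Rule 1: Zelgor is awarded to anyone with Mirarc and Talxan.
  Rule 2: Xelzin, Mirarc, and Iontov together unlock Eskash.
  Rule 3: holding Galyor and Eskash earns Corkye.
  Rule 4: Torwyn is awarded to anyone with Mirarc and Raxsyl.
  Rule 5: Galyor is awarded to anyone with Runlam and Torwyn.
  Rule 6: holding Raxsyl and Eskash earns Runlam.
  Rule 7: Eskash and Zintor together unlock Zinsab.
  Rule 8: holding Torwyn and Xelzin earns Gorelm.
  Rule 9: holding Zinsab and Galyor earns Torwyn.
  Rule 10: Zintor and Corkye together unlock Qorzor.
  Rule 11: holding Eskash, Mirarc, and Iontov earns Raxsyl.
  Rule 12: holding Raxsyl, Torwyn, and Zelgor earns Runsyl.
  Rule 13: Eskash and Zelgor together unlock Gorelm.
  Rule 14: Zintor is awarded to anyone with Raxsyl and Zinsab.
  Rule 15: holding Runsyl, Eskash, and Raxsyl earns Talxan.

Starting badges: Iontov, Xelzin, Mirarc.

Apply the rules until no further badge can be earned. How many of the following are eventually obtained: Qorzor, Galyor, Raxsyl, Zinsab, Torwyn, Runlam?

With Xelzin, Mirarc, and Iontov, Eskash is earned (Rule 2).
With Eskash, Mirarc, and Iontov, Raxsyl is earned (Rule 11).
With Mirarc and Raxsyl, Torwyn is earned (Rule 4).
With Raxsyl and Eskash, Runlam is earned (Rule 6).
With Runlam and Torwyn, Galyor is earned (Rule 5).
Qorzor would need Zintor and Corkye (Rule 10), but Zintor is never earned.
Galyor: reached.
Raxsyl: reached.
Zinsab would need Eskash and Zintor (Rule 7), but Zintor is never earned.
Torwyn: reached.
Runlam: reached.
Reached: Galyor, Raxsyl, Torwyn, and Runlam — 4 of the 6.

4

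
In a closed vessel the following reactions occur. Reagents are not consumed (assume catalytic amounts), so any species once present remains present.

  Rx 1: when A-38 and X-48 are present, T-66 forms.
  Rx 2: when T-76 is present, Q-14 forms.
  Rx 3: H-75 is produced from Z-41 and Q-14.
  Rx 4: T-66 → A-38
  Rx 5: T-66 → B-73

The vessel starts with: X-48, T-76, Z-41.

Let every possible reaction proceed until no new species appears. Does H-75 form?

Yes

T-76 present → Q-14 forms (Rx 2).
Z-41 and Q-14 present → H-75 forms (Rx 3).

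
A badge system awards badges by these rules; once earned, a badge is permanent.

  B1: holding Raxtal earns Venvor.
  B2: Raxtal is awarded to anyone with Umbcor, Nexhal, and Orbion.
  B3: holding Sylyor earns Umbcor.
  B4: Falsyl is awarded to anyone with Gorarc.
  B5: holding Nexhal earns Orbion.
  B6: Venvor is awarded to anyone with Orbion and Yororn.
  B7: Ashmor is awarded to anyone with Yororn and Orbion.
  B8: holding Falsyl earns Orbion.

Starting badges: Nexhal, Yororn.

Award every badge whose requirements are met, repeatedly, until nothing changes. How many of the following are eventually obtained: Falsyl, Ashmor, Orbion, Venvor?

3

With Nexhal, Orbion is earned (B5).
With Orbion and Yororn, Venvor is earned (B6).
With Yororn and Orbion, Ashmor is earned (B7).
Falsyl would need Gorarc (B4), but Gorarc is never earned.
Ashmor: reached.
Orbion: reached.
Venvor: reached.
Reached: Ashmor, Orbion, and Venvor — 3 of the 4.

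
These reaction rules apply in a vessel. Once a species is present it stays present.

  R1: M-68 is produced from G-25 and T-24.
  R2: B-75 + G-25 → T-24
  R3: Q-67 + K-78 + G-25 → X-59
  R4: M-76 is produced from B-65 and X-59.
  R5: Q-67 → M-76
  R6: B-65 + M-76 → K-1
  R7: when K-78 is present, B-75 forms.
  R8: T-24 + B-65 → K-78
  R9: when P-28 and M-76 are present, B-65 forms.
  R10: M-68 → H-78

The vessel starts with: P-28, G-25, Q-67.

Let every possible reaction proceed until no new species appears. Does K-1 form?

Q-67 present → M-76 forms (R5).
P-28 and M-76 present → B-65 forms (R9).
B-65 and M-76 present → K-1 forms (R6).

Yes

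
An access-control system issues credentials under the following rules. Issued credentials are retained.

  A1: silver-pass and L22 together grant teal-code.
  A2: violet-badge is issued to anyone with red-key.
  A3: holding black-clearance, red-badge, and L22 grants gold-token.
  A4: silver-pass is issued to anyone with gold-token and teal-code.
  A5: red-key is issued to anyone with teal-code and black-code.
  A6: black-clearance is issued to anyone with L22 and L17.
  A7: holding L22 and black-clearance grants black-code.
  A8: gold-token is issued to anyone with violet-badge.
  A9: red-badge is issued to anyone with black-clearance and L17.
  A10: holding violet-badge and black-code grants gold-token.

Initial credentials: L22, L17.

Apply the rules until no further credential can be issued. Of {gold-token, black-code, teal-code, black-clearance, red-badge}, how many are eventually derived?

Holding L22 and L17 grants black-clearance (A6).
Holding black-clearance and L17 grants red-badge (A9).
Holding L22 and black-clearance grants black-code (A7).
Holding black-clearance, red-badge, and L22 grants gold-token (A3).
gold-token: reached.
black-code: reached.
teal-code would need silver-pass and L22 (A1), but silver-pass is never granted.
black-clearance: reached.
red-badge: reached.
Reached: gold-token, black-code, black-clearance, and red-badge — 4 of the 5.

4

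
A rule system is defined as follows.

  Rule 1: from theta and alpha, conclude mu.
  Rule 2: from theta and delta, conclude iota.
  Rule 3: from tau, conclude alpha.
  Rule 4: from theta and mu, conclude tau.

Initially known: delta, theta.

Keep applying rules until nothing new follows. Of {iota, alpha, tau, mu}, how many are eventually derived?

1

From theta and delta, Rule 2 gives iota.
iota: reached.
alpha would need tau (Rule 3), but tau is never established.
tau would need theta and mu (Rule 4), but mu is never established.
mu would need theta and alpha (Rule 1), but alpha is never established.
Reached: iota — 1 of the 4.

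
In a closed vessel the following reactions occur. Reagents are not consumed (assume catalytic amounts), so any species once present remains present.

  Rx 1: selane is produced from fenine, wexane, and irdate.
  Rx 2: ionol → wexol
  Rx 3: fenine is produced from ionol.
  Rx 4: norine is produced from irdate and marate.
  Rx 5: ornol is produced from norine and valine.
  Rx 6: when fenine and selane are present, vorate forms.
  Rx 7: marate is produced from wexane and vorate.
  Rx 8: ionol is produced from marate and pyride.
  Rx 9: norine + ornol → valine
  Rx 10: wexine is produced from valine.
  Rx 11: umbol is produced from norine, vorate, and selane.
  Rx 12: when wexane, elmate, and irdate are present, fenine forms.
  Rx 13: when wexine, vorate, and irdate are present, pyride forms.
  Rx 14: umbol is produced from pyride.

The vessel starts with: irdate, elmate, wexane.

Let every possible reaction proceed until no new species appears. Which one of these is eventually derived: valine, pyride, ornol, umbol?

wexane, elmate, and irdate present → fenine forms (Rx 12).
fenine, wexane, and irdate present → selane forms (Rx 1).
fenine and selane present → vorate forms (Rx 6).
wexane and vorate present → marate forms (Rx 7).
irdate and marate present → norine forms (Rx 4).
norine, vorate, and selane present → umbol forms (Rx 11).
pyride would need wexine, vorate, and irdate (Rx 13), but wexine never forms. ornol would need norine and valine (Rx 5), but valine never forms. valine would need norine and ornol (Rx 9), but ornol never forms.

umbol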